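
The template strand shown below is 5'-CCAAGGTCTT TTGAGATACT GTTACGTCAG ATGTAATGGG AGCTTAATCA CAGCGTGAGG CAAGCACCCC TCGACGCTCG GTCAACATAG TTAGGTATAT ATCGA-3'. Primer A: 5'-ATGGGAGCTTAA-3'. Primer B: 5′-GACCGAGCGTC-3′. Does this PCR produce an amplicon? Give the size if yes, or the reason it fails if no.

Yes — a 48 bp product.

Primer A (ATGGGAGCTTAA) matches the top strand at positions 36–47; it acts as a forward primer.
Primer B's reverse complement is GACGCTCGGTC, matching the top strand at positions 73–83; it acts as a reverse primer.
The 3' ends face each other across positions 36–83, giving a 48 bp product.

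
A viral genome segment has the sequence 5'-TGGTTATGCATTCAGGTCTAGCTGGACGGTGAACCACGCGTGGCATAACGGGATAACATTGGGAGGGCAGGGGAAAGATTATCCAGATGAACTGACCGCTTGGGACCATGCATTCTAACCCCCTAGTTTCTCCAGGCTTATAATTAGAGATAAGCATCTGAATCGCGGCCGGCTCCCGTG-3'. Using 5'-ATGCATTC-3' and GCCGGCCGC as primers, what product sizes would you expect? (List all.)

The forward primer ATGCATTC matches the top strand at positions 6–13, 108–115.
The reverse primer's reverse complement is GCGGCCGGC, matching at positions 165–173.
Each forward site pairs with the reverse site to give a product ending at position 173: sizes 168, 66 bp.

168 bp, 66 bp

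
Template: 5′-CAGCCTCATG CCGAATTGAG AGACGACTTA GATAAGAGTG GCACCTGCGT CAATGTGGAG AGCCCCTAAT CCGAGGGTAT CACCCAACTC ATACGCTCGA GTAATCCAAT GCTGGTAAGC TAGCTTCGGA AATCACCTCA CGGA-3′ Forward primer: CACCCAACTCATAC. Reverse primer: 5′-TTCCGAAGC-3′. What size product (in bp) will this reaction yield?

Forward primer CACCCAACTCATAC is found on the top strand at positions 81–94.
Taking the reverse complement of TTCCGAAGC gives GCTTCGGAA, found at positions 123–131 on the template; the primer anneals here to the top strand with its 3' end pointing upstream.
The product runs from position 81 to position 131, so its length is 131 − 81 + 1 = 51 bp.

51 bp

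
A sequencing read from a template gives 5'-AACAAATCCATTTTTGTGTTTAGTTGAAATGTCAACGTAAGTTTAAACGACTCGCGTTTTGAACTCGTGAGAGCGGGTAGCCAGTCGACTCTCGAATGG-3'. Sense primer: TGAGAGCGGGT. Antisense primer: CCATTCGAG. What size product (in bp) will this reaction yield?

32 bp

Forward primer TGAGAGCGGGT is found on the top strand at positions 68–78.
Reverse complement of the reverse primer: CTCGAATGG. This occurs on the top strand at positions 91–99.
Amplicon spans positions 68–99: 32 bp.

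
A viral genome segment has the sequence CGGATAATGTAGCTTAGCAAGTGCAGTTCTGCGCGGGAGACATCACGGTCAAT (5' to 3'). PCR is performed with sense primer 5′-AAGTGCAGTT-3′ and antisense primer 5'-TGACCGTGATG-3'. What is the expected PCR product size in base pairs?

33 bp

Forward primer AAGTGCAGTT is found on the top strand at positions 19–28.
Taking the reverse complement of TGACCGTGATG gives CATCACGGTCA, found at positions 41–51 on the template; the primer anneals here to the top strand with its 3' end pointing upstream.
The product runs from position 19 to position 51, so its length is 51 − 19 + 1 = 33 bp.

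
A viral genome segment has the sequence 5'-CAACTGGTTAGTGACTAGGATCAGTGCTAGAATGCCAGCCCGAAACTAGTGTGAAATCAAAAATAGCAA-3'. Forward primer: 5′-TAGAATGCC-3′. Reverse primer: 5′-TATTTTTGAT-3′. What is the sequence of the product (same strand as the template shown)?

Scanning the template, TAGAATGCC occurs at positions 28–36; this primer anneals to the bottom strand there with its 3' end pointing downstream.
Reverse complement of the reverse primer: ATCAAAAATA. This occurs on the top strand at positions 56–65.
The product is the template from position 28 through 65 (38 bp).

5'-TAGAATGCCAGCCCGAAACTAGTGTGAAATCAAAAATA-3'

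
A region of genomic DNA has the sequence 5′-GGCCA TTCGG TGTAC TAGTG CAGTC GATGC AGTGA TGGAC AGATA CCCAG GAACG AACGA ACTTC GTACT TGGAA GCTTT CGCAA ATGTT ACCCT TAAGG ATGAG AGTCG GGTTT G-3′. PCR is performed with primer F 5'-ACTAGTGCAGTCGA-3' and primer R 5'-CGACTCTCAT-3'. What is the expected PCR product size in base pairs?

97 bp

Forward primer ACTAGTGCAGTCGA is found on the top strand at positions 14–27.
Taking the reverse complement of CGACTCTCAT gives ATGAGAGTCG, found at positions 101–110 on the template; the primer anneals here to the top strand with its 3' end pointing upstream.
Amplicon spans positions 14–110: 97 bp.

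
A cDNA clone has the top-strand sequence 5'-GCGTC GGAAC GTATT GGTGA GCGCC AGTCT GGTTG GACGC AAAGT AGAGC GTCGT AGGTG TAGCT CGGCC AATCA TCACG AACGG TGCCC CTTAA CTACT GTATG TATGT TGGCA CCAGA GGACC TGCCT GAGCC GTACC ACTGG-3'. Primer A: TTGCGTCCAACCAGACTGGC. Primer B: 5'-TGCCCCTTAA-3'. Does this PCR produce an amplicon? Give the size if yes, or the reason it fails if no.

No product — the primers' 3' ends point away from each other.

Primer A (TTGCGTCCAACCAGACTGGC) has reverse complement GCCAGTCTGGTTGGACGCAA, which matches the top strand at positions 23–42; primer A anneals to the top strand there with its 3' end pointing upstream toward position 23.
Primer B (TGCCCCTTAA) matches the top strand directly at positions 86–95; it anneals to the bottom strand with its 3' end pointing downstream toward position 95.
The 3' ends diverge (primer A extends toward position 1, primer B toward position 145), so the primers never converge on a shared product.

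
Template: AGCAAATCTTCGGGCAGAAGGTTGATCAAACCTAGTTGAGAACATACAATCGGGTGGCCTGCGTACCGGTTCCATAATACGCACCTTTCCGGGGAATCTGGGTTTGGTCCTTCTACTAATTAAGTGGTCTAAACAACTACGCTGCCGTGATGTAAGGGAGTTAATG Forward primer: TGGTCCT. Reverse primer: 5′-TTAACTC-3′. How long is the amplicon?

60 bp

Scanning the template, TGGTCCT occurs at positions 105–111; this primer anneals to the bottom strand there with its 3' end pointing downstream.
The reverse primer's reverse complement is GAGTTAA, which matches the template at positions 158–164.
The product runs from position 105 to position 164, so its length is 164 − 105 + 1 = 60 bp.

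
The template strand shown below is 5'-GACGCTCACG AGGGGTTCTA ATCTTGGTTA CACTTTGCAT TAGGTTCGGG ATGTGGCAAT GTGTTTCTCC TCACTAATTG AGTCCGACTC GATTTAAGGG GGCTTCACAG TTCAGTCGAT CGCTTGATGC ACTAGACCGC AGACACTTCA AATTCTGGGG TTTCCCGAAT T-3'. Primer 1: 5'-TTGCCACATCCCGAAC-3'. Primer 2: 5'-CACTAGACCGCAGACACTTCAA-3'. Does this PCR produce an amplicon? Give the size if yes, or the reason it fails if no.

Primer 1 (TTGCCACATCCCGAAC) has reverse complement GTTCGGGATGTGGCAA, which matches the top strand at positions 44–59; primer 1 anneals to the top strand there with its 3' end pointing upstream toward position 44.
Primer 2 (CACTAGACCGCAGACACTTCAA) matches the top strand directly at positions 130–151; it anneals to the bottom strand with its 3' end pointing downstream toward position 151.
The 3' ends diverge (primer 1 extends toward position 1, primer 2 toward position 171), so the primers never converge on a shared product.

No product — the primers' 3' ends point away from each other.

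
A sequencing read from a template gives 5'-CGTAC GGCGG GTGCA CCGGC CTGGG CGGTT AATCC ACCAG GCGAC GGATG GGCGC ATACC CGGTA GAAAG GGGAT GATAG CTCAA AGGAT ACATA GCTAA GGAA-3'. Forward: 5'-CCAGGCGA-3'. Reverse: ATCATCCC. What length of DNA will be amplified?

Forward primer CCAGGCGA is found on the top strand at positions 37–44.
Taking the reverse complement of ATCATCCC gives GGGATGAT, found at positions 71–78 on the template; the primer anneals here to the top strand with its 3' end pointing upstream.
Product length = (reverse-primer end) − (forward-primer start) + 1 = 78 − 37 + 1 = 42 bp.

42 bp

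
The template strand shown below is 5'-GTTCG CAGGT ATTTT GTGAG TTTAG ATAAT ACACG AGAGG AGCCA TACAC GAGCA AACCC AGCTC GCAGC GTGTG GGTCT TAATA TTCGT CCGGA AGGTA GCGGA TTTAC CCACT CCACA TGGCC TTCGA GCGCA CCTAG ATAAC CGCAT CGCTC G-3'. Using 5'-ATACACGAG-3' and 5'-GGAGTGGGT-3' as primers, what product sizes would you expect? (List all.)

The forward primer ATACACGAG matches the top strand at positions 29–37, 45–53.
The reverse primer's reverse complement is ACCCACTCC, matching at positions 109–117.
Each forward site pairs with the reverse site to give a product ending at position 117: sizes 89, 73 bp.

89 bp, 73 bp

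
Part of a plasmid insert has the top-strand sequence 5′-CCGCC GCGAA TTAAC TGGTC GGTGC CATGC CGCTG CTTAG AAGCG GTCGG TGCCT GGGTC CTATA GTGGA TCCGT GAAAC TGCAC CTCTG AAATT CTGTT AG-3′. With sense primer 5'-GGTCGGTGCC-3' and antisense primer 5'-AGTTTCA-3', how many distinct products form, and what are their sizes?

Two products: 65 bp, 37 bp

The forward primer GGTCGGTGCC matches the top strand at positions 17–26, 45–54.
The reverse primer's reverse complement is TGAAACT, matching at positions 75–81.
Each forward site pairs with the reverse site to give a product ending at position 81: sizes 65, 37 bp.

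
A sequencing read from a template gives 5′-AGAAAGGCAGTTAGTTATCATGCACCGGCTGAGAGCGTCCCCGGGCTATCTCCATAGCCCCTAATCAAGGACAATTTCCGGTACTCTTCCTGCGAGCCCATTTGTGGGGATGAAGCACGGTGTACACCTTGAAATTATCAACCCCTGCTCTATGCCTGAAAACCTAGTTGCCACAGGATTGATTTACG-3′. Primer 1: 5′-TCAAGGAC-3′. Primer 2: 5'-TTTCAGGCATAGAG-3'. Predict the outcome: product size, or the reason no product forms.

Primer 1 (TCAAGGAC) matches the top strand at positions 65–72; it acts as a forward primer.
Primer 2's reverse complement is CTCTATGCCTGAAA, matching the top strand at positions 148–161; it acts as a reverse primer.
The 3' ends face each other across positions 65–161, giving a 97 bp product.

Yes — a 97 bp product.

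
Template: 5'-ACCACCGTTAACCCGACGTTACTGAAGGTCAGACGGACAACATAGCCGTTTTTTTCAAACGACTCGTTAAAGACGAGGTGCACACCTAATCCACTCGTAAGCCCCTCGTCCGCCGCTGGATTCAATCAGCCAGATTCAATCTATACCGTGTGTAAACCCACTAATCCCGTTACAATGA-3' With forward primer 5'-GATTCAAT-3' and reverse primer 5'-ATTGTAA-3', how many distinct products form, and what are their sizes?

The forward primer GATTCAAT matches the top strand at positions 119–126, 133–140.
The reverse primer's reverse complement is TTACAAT, matching at positions 170–176.
Each forward site pairs with the reverse site to give a product ending at position 176: sizes 58, 44 bp.

Two products: 58 bp, 44 bp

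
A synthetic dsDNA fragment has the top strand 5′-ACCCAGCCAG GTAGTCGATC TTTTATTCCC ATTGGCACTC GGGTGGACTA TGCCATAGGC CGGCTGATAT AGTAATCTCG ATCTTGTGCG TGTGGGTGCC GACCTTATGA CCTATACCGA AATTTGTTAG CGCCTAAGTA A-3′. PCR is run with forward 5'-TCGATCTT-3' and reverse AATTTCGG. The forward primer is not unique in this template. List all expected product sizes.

110 bp, 47 bp

The forward primer TCGATCTT matches the top strand at positions 15–22, 78–85.
The reverse primer's reverse complement is CCGAAATT, matching at positions 117–124.
Each forward site pairs with the reverse site to give a product ending at position 124: sizes 110, 47 bp.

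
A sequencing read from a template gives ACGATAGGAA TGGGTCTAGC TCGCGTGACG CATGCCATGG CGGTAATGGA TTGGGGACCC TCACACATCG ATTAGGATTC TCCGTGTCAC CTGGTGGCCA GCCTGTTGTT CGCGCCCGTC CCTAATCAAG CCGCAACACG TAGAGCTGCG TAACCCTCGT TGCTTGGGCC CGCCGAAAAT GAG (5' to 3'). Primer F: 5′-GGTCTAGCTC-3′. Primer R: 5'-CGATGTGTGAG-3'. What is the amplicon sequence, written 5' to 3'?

5'-GGTCTAGCTCGCGTGACGCATGCCATGGCGGTAATGGATTGGGGACCCTCACACATCG-3'

Scanning the template, GGTCTAGCTC occurs at positions 13–22; this primer anneals to the bottom strand there with its 3' end pointing downstream.
Reverse complement of the reverse primer: CTCACACATCG. This occurs on the top strand at positions 60–70.
The product is the template from position 13 through 70 (58 bp).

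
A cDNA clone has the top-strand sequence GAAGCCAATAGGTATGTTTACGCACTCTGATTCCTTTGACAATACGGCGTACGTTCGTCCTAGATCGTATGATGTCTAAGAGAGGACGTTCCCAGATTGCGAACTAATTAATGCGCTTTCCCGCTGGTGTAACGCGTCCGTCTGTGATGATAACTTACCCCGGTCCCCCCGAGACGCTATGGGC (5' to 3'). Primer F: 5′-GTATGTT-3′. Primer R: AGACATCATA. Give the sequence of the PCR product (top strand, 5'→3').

The forward primer matches the template at positions 12–18.
Reverse complement of the reverse primer: TATGATGTCT. This occurs on the top strand at positions 68–77.
The product is the template from position 12 through 77 (66 bp).

5'-GTATGTTTACGCACTCTGATTCCTTTGACAATACGGCGTACGTTCGTCCTAGATCGTATGATGTCT-3'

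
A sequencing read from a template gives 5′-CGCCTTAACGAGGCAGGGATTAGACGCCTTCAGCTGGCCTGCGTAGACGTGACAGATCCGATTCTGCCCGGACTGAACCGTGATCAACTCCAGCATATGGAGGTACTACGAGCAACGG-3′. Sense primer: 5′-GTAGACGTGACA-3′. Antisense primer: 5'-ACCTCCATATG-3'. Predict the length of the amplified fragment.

The forward primer matches the template at positions 43–54.
Taking the reverse complement of ACCTCCATATG gives CATATGGAGGT, found at positions 94–104 on the template; the primer anneals here to the top strand with its 3' end pointing upstream.
The product runs from position 43 to position 104, so its length is 104 − 43 + 1 = 62 bp.

62 bp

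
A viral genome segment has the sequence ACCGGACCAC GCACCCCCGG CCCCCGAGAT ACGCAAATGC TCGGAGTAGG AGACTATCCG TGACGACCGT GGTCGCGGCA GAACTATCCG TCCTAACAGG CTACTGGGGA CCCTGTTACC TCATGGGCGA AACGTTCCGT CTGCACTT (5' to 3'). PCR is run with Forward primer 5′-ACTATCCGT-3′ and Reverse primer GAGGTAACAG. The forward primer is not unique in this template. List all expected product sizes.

70 bp, 40 bp

The forward primer ACTATCCGT matches the top strand at positions 53–61, 83–91.
The reverse primer's reverse complement is CTGTTACCTC, matching at positions 113–122.
Each forward site pairs with the reverse site to give a product ending at position 122: sizes 70, 40 bp.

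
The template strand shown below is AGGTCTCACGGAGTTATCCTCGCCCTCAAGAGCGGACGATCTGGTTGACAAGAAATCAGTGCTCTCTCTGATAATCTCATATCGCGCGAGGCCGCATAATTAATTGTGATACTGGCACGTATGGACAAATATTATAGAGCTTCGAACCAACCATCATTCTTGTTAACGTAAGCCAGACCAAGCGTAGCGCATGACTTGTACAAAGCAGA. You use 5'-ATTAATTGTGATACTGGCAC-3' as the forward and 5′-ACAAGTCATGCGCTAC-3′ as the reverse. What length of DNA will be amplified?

101 bp

The forward primer matches the template at positions 99–118.
Taking the reverse complement of ACAAGTCATGCGCTAC gives GTAGCGCATGACTTGT, found at positions 184–199 on the template; the primer anneals here to the top strand with its 3' end pointing upstream.
Product length = (reverse-primer end) − (forward-primer start) + 1 = 199 − 99 + 1 = 101 bp.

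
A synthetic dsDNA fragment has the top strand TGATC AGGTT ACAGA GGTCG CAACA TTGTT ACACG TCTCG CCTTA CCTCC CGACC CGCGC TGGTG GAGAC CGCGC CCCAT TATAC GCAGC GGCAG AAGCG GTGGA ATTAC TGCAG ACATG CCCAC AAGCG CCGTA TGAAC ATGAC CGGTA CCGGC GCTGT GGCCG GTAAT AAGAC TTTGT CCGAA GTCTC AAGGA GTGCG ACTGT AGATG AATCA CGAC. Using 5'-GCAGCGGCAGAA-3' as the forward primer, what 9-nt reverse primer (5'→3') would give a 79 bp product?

The forward primer binds at positions 86–97, so a 79 bp product ends at position 86 + 79 − 1 = 164.
The reverse primer anneals to the top strand over positions 156–164, i.e. to GCTGTGGCC.
Its sequence written 5'→3' is the reverse complement: GGCCACAGC.

5'-GGCCACAGC-3'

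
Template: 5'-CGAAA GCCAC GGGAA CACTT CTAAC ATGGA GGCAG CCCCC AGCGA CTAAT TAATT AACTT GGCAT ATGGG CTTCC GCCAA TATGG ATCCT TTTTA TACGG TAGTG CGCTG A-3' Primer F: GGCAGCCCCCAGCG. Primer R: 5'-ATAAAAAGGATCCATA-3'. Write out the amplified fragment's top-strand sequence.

Scanning the template, GGCAGCCCCCAGCG occurs at positions 31–44; this primer anneals to the bottom strand there with its 3' end pointing downstream.
Reverse complement of the reverse primer: TATGGATCCTTTTTAT. This occurs on the top strand at positions 81–96.
The product is the template from position 31 through 96 (66 bp).

5'-GGCAGCCCCCAGCGACTAATTAATTAACTTGGCATATGGGCTTCCGCCAATATGGATCCTTTTTAT-3'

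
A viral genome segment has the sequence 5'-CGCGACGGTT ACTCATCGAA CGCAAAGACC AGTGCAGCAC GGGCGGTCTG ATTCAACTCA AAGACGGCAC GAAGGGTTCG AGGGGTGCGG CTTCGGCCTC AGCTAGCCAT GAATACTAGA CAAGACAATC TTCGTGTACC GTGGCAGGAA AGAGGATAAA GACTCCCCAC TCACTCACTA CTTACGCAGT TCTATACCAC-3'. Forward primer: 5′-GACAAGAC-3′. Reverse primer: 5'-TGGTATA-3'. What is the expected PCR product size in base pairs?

81 bp

The forward primer matches the template at positions 119–126.
Taking the reverse complement of TGGTATA gives TATACCA, found at positions 193–199 on the template; the primer anneals here to the top strand with its 3' end pointing upstream.
Product length = (reverse-primer end) − (forward-primer start) + 1 = 199 − 119 + 1 = 81 bp.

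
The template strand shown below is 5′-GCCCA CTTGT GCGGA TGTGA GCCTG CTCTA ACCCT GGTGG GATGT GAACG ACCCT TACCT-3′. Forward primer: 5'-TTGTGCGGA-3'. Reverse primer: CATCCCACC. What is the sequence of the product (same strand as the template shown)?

5'-TTGTGCGGATGTGAGCCTGCTCTAACCCTGGTGGGATG-3'

Forward primer TTGTGCGGA is found on the top strand at positions 7–15.
Taking the reverse complement of CATCCCACC gives GGTGGGATG, found at positions 36–44 on the template; the primer anneals here to the top strand with its 3' end pointing upstream.
The product is the template from position 7 through 44 (38 bp).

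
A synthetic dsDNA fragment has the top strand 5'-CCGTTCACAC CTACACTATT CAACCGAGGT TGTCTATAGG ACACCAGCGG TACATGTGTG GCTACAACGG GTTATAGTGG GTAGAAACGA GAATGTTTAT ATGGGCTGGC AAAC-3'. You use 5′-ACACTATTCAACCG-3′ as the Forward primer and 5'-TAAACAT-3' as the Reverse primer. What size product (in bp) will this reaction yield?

The forward primer matches the template at positions 13–26.
Taking the reverse complement of TAAACAT gives ATGTTTA, found at positions 93–99 on the template; the primer anneals here to the top strand with its 3' end pointing upstream.
Product length = (reverse-primer end) − (forward-primer start) + 1 = 99 − 13 + 1 = 87 bp.

87 bp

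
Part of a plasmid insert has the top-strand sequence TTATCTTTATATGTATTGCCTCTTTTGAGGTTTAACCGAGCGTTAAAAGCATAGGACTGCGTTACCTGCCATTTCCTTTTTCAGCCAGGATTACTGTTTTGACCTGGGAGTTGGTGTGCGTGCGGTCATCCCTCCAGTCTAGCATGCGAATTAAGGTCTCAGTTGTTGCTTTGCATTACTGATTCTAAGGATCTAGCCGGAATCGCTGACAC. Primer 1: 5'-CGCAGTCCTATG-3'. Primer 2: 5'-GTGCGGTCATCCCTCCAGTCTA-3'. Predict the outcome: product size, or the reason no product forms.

Primer 1 (CGCAGTCCTATG) has reverse complement CATAGGACTGCG, which matches the top strand at positions 50–61; primer 1 anneals to the top strand there with its 3' end pointing upstream toward position 50.
Primer 2 (GTGCGGTCATCCCTCCAGTCTA) matches the top strand directly at positions 120–141; it anneals to the bottom strand with its 3' end pointing downstream toward position 141.
The 3' ends diverge (primer 1 extends toward position 1, primer 2 toward position 212), so the primers never converge on a shared product.

No product — the primers' 3' ends point away from each other.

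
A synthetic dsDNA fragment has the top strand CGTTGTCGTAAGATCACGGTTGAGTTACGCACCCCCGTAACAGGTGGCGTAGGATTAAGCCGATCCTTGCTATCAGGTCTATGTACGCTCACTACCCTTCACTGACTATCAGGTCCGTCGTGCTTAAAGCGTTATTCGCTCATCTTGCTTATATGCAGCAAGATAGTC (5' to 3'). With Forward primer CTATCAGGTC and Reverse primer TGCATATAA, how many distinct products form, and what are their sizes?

The forward primer CTATCAGGTC matches the top strand at positions 70–79, 106–115.
The reverse primer's reverse complement is TTATATGCA, matching at positions 149–157.
Each forward site pairs with the reverse site to give a product ending at position 157: sizes 88, 52 bp.

Two products: 88 bp, 52 bp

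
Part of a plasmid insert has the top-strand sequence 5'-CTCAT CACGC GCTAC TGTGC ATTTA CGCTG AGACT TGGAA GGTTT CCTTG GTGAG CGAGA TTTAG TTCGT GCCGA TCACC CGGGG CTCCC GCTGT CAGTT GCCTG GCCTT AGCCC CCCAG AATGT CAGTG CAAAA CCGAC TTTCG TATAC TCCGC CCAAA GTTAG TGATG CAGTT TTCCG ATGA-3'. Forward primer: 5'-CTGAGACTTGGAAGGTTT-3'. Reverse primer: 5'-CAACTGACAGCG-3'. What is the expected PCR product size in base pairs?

Forward primer CTGAGACTTGGAAGGTTT is found on the top strand at positions 28–45.
The reverse primer's reverse complement is CGCTGTCAGTTG, which matches the template at positions 90–101.
Product length = (reverse-primer end) − (forward-primer start) + 1 = 101 − 28 + 1 = 74 bp.

74 bp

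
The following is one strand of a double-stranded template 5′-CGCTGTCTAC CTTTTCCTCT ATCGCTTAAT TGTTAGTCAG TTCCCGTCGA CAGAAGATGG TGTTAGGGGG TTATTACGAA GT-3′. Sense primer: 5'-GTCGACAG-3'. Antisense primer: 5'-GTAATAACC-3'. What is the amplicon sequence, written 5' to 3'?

5'-GTCGACAGAAGATGGTGTTAGGGGGTTATTAC-3'

The forward primer matches the template at positions 46–53.
The reverse primer's reverse complement is GGTTATTAC, which matches the template at positions 69–77.
The product is the template from position 46 through 77 (32 bp).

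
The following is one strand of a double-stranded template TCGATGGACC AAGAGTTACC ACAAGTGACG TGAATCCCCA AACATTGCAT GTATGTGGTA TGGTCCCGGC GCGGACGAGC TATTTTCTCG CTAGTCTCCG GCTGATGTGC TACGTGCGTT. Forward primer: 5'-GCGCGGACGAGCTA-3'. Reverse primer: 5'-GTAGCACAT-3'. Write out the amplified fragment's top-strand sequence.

Forward primer GCGCGGACGAGCTA is found on the top strand at positions 69–82.
The reverse primer's reverse complement is ATGTGCTAC, which matches the template at positions 105–113.
The product is the template from position 69 through 113 (45 bp).

5'-GCGCGGACGAGCTATTTTCTCGCTAGTCTCCGGCTGATGTGCTAC-3'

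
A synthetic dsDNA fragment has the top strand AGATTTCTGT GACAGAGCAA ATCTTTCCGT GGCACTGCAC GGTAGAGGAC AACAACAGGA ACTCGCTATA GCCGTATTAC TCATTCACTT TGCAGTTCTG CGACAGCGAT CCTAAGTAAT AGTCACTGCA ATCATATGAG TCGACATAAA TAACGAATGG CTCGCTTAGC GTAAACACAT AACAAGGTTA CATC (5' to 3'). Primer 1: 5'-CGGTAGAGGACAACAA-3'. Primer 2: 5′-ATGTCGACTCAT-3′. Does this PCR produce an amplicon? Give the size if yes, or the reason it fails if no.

Yes — a 108 bp product.

Primer 1 (CGGTAGAGGACAACAA) matches the top strand at positions 40–55; it acts as a forward primer.
Primer 2's reverse complement is ATGAGTCGACAT, matching the top strand at positions 136–147; it acts as a reverse primer.
The 3' ends face each other across positions 40–147, giving a 108 bp product.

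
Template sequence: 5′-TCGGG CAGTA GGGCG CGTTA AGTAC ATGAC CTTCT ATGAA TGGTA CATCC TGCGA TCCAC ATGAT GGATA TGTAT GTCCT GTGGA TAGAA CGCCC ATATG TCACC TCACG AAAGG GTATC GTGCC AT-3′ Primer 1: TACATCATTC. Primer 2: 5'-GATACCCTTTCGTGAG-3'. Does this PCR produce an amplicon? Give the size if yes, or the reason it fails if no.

No product — primer 1 has no binding site in the template.

Primer 1 (TACATCATTC) does not match the top strand, and its reverse complement GAATGATGTA does not match either.
With no annealing site for primer 1, no amplification occurs.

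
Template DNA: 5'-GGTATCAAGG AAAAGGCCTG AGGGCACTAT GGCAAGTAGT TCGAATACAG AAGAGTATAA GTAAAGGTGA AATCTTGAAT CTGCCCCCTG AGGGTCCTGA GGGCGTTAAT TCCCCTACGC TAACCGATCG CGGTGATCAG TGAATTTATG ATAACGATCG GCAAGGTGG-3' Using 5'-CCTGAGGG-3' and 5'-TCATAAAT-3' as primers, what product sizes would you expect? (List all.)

The forward primer CCTGAGGG matches the top strand at positions 17–24, 87–94, 96–103.
The reverse primer's reverse complement is ATTTATGA, matching at positions 144–151.
Each forward site pairs with the reverse site to give a product ending at position 151: sizes 135, 65, 56 bp.

135 bp, 65 bp, 56 bp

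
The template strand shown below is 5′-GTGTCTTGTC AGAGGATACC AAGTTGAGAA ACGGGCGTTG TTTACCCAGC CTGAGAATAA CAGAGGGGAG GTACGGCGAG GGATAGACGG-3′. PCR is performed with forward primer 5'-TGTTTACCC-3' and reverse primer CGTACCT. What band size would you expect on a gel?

37 bp

Forward primer TGTTTACCC is found on the top strand at positions 39–47.
Reverse complement of the reverse primer: AGGTACG. This occurs on the top strand at positions 69–75.
Product length = (reverse-primer end) − (forward-primer start) + 1 = 75 − 39 + 1 = 37 bp.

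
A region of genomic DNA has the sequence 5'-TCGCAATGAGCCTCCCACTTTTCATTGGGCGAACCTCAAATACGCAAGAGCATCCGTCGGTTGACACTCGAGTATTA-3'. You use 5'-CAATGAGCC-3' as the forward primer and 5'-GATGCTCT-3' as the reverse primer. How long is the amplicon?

51 bp

Forward primer CAATGAGCC is found on the top strand at positions 4–12.
Taking the reverse complement of GATGCTCT gives AGAGCATC, found at positions 47–54 on the template; the primer anneals here to the top strand with its 3' end pointing upstream.
Product length = (reverse-primer end) − (forward-primer start) + 1 = 54 − 4 + 1 = 51 bp.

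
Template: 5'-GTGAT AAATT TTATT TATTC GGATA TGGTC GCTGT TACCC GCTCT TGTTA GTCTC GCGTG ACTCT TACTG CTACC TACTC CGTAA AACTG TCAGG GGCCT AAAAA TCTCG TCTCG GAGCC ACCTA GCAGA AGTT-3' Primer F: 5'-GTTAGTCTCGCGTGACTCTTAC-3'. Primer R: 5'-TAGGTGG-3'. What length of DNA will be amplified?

Scanning the template, GTTAGTCTCGCGTGACTCTTAC occurs at positions 47–68; this primer anneals to the bottom strand there with its 3' end pointing downstream.
Reverse complement of the reverse primer: CCACCTA. This occurs on the top strand at positions 119–125.
Amplicon spans positions 47–125: 79 bp.

79 bp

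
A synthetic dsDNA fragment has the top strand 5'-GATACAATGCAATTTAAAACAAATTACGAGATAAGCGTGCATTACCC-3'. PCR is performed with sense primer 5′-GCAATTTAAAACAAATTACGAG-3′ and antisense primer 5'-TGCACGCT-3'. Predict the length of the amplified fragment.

Scanning the template, GCAATTTAAAACAAATTACGAG occurs at positions 9–30; this primer anneals to the bottom strand there with its 3' end pointing downstream.
Taking the reverse complement of TGCACGCT gives AGCGTGCA, found at positions 34–41 on the template; the primer anneals here to the top strand with its 3' end pointing upstream.
The product runs from position 9 to position 41, so its length is 41 − 9 + 1 = 33 bp.

33 bp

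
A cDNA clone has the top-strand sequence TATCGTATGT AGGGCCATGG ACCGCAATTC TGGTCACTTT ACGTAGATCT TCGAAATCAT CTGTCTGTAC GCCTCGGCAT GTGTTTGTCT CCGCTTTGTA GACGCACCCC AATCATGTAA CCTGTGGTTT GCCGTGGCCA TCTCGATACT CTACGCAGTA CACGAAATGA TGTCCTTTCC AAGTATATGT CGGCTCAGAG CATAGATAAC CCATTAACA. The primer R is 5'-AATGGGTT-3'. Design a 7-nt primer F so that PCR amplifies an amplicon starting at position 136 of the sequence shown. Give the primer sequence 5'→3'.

The reverse primer's reverse complement AACCCATT matches the template at positions 208–215; the product starts at position 136.
The forward primer is identical to the top strand over positions 136–142: GGCCATC.

5'-GGCCATC-3'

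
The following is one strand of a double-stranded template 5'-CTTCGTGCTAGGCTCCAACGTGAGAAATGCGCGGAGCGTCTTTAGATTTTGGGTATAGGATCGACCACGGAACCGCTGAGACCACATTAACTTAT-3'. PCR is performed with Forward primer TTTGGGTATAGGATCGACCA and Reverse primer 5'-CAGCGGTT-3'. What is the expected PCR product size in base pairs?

Forward primer TTTGGGTATAGGATCGACCA is found on the top strand at positions 48–67.
Reverse complement of the reverse primer: AACCGCTG. This occurs on the top strand at positions 71–78.
Amplicon spans positions 48–78: 31 bp.

31 bp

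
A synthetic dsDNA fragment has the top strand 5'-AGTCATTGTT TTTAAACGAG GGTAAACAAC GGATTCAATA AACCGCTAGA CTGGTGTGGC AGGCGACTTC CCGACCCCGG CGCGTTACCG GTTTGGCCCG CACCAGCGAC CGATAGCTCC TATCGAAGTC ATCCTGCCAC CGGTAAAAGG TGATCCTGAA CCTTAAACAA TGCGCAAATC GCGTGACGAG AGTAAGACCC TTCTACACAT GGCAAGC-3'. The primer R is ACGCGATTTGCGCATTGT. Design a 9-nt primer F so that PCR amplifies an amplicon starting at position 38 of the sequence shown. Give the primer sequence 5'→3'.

The reverse primer's reverse complement ACAATGCGCAAATCGCGT matches the template at positions 167–184; the product starts at position 38.
The forward primer is identical to the top strand over positions 38–46: ATAAACCGC.

5'-ATAAACCGC-3'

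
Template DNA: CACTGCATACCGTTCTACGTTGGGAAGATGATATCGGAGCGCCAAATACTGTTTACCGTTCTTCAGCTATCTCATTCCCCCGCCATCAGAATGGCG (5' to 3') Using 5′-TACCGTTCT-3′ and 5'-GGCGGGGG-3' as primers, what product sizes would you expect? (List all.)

The forward primer TACCGTTCT matches the top strand at positions 8–16, 54–62.
The reverse primer's reverse complement is CCCCCGCC, matching at positions 77–84.
Each forward site pairs with the reverse site to give a product ending at position 84: sizes 77, 31 bp.

77 bp, 31 bp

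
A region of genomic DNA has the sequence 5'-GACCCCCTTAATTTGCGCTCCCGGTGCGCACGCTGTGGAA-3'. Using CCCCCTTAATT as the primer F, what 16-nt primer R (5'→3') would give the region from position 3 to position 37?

5'-CACAGCGTGCGCACCG-3'

The product's 3' end on the top strand is position 37.
The reverse primer anneals to the top strand over positions 22–37, i.e. to CGGTGCGCACGCTGTG.
Its sequence written 5'→3' is the reverse complement: CACAGCGTGCGCACCG.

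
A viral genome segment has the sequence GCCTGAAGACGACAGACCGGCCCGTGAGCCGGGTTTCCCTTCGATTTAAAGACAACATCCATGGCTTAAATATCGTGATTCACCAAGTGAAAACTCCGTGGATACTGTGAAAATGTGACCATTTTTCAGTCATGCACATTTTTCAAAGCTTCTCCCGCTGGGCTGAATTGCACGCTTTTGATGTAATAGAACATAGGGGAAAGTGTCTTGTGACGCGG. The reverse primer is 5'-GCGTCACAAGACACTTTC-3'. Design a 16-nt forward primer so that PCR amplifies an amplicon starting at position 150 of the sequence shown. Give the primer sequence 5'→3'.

The reverse primer's reverse complement GAAAGTGTCTTGTGACGC matches the template at positions 199–216; the product starts at position 150.
The forward primer is identical to the top strand over positions 150–165: TTCTCCCGCTGGGCTG.

5'-TTCTCCCGCTGGGCTG-3'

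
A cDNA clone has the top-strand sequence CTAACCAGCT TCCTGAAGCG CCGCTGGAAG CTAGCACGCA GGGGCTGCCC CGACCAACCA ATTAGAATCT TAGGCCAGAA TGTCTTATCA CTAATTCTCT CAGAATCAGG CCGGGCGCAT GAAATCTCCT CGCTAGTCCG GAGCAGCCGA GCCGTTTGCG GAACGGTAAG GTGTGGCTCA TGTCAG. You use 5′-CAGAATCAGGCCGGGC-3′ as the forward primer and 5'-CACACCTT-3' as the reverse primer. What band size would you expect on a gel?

75 bp

Scanning the template, CAGAATCAGGCCGGGC occurs at positions 101–116; this primer anneals to the bottom strand there with its 3' end pointing downstream.
The reverse primer's reverse complement is AAGGTGTG, which matches the template at positions 168–175.
Product length = (reverse-primer end) − (forward-primer start) + 1 = 175 − 101 + 1 = 75 bp.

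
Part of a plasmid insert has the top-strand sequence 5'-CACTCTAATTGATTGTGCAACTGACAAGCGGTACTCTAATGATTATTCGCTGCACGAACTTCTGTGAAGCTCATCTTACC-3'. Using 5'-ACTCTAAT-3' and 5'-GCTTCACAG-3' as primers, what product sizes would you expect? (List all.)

69 bp, 38 bp

The forward primer ACTCTAAT matches the top strand at positions 2–9, 33–40.
The reverse primer's reverse complement is CTGTGAAGC, matching at positions 62–70.
Each forward site pairs with the reverse site to give a product ending at position 70: sizes 69, 38 bp.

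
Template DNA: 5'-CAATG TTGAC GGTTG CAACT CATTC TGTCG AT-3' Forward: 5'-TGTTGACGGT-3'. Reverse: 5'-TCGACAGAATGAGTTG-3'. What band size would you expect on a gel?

Forward primer TGTTGACGGT is found on the top strand at positions 4–13.
Taking the reverse complement of TCGACAGAATGAGTTG gives CAACTCATTCTGTCGA, found at positions 16–31 on the template; the primer anneals here to the top strand with its 3' end pointing upstream.
Amplicon spans positions 4–31: 28 bp.

28 bp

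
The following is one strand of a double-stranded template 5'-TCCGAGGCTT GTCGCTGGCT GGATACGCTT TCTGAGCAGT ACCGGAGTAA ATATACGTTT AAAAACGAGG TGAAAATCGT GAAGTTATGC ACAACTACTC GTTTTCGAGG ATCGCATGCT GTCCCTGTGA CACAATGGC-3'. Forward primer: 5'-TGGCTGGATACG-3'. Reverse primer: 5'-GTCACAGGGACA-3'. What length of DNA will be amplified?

116 bp

The forward primer matches the template at positions 16–27.
Taking the reverse complement of GTCACAGGGACA gives TGTCCCTGTGAC, found at positions 120–131 on the template; the primer anneals here to the top strand with its 3' end pointing upstream.
Product length = (reverse-primer end) − (forward-primer start) + 1 = 131 − 16 + 1 = 116 bp.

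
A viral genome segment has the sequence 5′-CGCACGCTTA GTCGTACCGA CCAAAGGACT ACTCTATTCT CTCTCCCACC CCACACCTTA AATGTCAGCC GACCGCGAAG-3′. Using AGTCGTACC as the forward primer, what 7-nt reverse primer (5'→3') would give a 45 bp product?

5'-GTGGGGT-3'

The forward primer binds at positions 10–18, so a 45 bp product ends at position 10 + 45 − 1 = 54.
The reverse primer anneals to the top strand over positions 48–54, i.e. to ACCCCAC.
Its sequence written 5'→3' is the reverse complement: GTGGGGT.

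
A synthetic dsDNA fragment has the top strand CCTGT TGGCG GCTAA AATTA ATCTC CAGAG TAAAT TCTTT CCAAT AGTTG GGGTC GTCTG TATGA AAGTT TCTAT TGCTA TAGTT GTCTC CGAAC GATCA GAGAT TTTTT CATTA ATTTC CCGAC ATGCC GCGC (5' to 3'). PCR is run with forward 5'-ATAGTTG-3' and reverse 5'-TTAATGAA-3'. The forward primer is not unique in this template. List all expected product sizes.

73 bp, 37 bp

The forward primer ATAGTTG matches the top strand at positions 44–50, 80–86.
The reverse primer's reverse complement is TTCATTAA, matching at positions 109–116.
Each forward site pairs with the reverse site to give a product ending at position 116: sizes 73, 37 bp.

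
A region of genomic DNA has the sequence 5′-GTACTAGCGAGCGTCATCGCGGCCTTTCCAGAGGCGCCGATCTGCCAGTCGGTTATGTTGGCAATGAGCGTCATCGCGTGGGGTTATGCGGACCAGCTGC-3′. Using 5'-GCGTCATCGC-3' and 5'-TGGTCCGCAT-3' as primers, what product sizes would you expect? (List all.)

85 bp, 28 bp

The forward primer GCGTCATCGC matches the top strand at positions 11–20, 68–77.
The reverse primer's reverse complement is ATGCGGACCA, matching at positions 86–95.
Each forward site pairs with the reverse site to give a product ending at position 95: sizes 85, 28 bp.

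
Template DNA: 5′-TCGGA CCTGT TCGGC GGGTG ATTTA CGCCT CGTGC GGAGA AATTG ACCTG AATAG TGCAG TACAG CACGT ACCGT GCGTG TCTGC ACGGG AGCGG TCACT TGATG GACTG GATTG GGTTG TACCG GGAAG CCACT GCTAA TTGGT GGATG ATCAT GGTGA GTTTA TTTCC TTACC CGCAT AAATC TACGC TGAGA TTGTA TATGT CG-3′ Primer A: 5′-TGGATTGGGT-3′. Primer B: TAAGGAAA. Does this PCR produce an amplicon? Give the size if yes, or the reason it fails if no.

Yes — a 65 bp product.

Primer A (TGGATTGGGT) matches the top strand at positions 109–118; it acts as a forward primer.
Primer B's reverse complement is TTTCCTTA, matching the top strand at positions 166–173; it acts as a reverse primer.
The 3' ends face each other across positions 109–173, giving a 65 bp product.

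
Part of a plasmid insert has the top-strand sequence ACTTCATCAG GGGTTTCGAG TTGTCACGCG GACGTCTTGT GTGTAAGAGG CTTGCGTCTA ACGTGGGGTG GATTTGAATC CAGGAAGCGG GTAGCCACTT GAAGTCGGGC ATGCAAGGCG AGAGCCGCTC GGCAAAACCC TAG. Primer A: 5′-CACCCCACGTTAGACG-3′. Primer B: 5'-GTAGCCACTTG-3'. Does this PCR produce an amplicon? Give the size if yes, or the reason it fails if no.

Primer A (CACCCCACGTTAGACG) has reverse complement CGTCTAACGTGGGGTG, which matches the top strand at positions 55–70; primer A anneals to the top strand there with its 3' end pointing upstream toward position 55.
Primer B (GTAGCCACTTG) matches the top strand directly at positions 91–101; it anneals to the bottom strand with its 3' end pointing downstream toward position 101.
The 3' ends diverge (primer A extends toward position 1, primer B toward position 143), so the primers never converge on a shared product.

No product — the primers' 3' ends point away from each other.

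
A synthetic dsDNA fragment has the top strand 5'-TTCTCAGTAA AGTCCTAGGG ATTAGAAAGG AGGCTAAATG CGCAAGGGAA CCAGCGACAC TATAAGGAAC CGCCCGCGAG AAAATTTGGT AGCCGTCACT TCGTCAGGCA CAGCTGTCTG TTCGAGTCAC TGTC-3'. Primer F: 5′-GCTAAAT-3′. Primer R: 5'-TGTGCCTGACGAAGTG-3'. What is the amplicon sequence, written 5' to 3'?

5'-GCTAAATGCGCAAGGGAACCAGCGACACTATAAGGAACCGCCCGCGAGAAAATTTGGTAGCCGTCACTTCGTCAGGCACA-3'

Scanning the template, GCTAAAT occurs at positions 33–39; this primer anneals to the bottom strand there with its 3' end pointing downstream.
Reverse complement of the reverse primer: CACTTCGTCAGGCACA. This occurs on the top strand at positions 97–112.
The product is the template from position 33 through 112 (80 bp).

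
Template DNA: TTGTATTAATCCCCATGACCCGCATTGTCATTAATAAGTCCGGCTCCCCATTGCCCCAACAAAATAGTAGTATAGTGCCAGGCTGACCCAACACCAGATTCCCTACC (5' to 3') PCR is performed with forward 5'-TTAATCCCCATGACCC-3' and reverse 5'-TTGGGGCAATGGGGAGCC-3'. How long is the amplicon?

54 bp

Scanning the template, TTAATCCCCATGACCC occurs at positions 6–21; this primer anneals to the bottom strand there with its 3' end pointing downstream.
Taking the reverse complement of TTGGGGCAATGGGGAGCC gives GGCTCCCCATTGCCCCAA, found at positions 42–59 on the template; the primer anneals here to the top strand with its 3' end pointing upstream.
The product runs from position 6 to position 59, so its length is 59 − 6 + 1 = 54 bp.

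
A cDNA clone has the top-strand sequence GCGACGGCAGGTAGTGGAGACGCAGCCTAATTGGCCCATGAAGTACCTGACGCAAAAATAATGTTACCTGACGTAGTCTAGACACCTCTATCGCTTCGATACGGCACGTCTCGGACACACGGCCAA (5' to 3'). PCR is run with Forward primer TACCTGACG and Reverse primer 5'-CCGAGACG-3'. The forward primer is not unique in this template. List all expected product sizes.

The forward primer TACCTGACG matches the top strand at positions 44–52, 65–73.
The reverse primer's reverse complement is CGTCTCGG, matching at positions 107–114.
Each forward site pairs with the reverse site to give a product ending at position 114: sizes 71, 50 bp.

71 bp, 50 bp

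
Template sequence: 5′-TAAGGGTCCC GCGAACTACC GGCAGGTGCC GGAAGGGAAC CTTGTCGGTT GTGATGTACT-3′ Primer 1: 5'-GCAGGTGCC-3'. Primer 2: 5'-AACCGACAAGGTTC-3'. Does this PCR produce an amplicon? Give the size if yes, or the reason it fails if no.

Primer 1 (GCAGGTGCC) matches the top strand at positions 22–30; it acts as a forward primer.
Primer 2's reverse complement is GAACCTTGTCGGTT, matching the top strand at positions 37–50; it acts as a reverse primer.
The 3' ends face each other across positions 22–50, giving a 29 bp product.

Yes — a 29 bp product.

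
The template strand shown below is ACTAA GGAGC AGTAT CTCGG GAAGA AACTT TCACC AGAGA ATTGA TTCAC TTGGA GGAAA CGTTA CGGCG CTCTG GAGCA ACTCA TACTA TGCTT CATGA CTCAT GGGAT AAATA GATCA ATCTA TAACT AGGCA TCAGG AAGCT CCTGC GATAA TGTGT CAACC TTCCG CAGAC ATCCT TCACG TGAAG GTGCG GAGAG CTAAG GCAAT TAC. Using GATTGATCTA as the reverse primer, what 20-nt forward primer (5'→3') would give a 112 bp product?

5'-GTATCTCGGGAAGAAACTTT-3'

The reverse primer's reverse complement TAGATCAATC matches the template at positions 114–123, so the product ends at position 123.
A 112 bp product then starts at position 123 − 112 + 1 = 12.
The forward primer is identical to the top strand there: GTATCTCGGGAAGAAACTTT.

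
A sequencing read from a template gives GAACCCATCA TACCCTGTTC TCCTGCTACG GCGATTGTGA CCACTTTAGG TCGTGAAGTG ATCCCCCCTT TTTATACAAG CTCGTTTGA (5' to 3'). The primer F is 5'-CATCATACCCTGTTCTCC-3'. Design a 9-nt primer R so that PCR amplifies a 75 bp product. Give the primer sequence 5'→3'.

The forward primer binds at positions 6–23, so a 75 bp product ends at position 6 + 75 − 1 = 80.
The reverse primer anneals to the top strand over positions 72–80, i.e. to TTATACAAG.
Its sequence written 5'→3' is the reverse complement: CTTGTATAA.

5'-CTTGTATAA-3'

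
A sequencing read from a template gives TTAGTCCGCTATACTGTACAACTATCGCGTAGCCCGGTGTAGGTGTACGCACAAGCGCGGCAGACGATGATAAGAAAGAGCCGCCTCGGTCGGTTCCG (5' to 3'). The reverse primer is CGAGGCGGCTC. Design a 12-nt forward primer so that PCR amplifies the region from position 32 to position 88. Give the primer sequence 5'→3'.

5'-GCCCGGTGTAGG-3'

The reverse primer's reverse complement GAGCCGCCTCG matches the template at positions 78–88; the product starts at position 32.
The forward primer is identical to the top strand over positions 32–43: GCCCGGTGTAGG.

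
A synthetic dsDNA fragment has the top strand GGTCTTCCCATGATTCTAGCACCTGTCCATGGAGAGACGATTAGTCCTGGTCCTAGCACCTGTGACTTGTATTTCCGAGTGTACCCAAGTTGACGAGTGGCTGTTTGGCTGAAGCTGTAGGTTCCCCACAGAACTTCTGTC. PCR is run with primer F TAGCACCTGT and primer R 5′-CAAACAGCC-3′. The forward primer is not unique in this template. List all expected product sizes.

91 bp, 54 bp

The forward primer TAGCACCTGT matches the top strand at positions 17–26, 54–63.
The reverse primer's reverse complement is GGCTGTTTG, matching at positions 99–107.
Each forward site pairs with the reverse site to give a product ending at position 107: sizes 91, 54 bp.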